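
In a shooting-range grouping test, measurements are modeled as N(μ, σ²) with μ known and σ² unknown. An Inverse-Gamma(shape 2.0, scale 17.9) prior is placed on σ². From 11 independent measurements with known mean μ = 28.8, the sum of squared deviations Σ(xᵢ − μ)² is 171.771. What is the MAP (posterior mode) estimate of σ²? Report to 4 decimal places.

12.2101

With known mean μ and an Inverse-Gamma(α, β) prior on σ², the Normal likelihood is conjugate: posterior is Inv-Gamma(α + n/2, β + Σ(xᵢ−μ)²/2).
Posterior: Inv-Gamma(2.0 + 11/2, 17.9 + 171.771/2) = Inv-Gamma(7.50, 103.7855).
Mode = β/(α+1) = 103.7855/8.50 = 12.2101.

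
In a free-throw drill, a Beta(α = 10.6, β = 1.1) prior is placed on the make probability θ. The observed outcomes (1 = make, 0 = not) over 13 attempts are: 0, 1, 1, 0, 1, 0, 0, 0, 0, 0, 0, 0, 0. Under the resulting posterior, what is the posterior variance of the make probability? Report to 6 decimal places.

The Beta prior is conjugate to a Binomial/Bernoulli likelihood; the update adds successes to α and failures to β.
Posterior: Beta(α+k, β+n−k) = Beta(10.6+3, 1.1+10) = Beta(13.6, 11.1).
Var = αβ/((α+β)²(α+β+1)) = 13.6·11.1/(24.7²·25.7) = 0.009628.

0.009628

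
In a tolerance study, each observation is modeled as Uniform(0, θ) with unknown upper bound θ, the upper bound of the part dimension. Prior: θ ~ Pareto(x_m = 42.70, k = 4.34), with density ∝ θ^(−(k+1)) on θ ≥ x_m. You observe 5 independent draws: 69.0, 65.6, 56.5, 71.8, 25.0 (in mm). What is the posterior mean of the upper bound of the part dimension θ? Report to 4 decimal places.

A Pareto(scale x_m, shape k) prior on the upper bound θ of Uniform(0, θ) is conjugate: posterior is Pareto(max(x_m, max xᵢ), k + n).
Sample maximum = 71.8; prior scale x_m = 42.70 → posterior scale = max = 71.80.
Posterior shape = 4.34 + 5 = 9.34.
E[θ|data] = k·x_m/(k−1) = 9.34·71.80/8.34 = 80.4091.

80.4091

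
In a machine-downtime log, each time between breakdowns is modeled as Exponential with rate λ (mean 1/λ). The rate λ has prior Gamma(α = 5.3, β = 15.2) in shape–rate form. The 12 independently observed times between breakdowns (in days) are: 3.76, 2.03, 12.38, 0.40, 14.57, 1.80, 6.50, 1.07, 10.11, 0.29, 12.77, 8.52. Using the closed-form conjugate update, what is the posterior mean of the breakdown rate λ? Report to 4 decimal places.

0.1935

With a Gamma(shape α, rate β) prior on the exponential rate λ, the posterior after n observations with total T = Σxᵢ is Gamma(α+n, β+T).
Sum of observations T = 74.20 days; n = 12.
Posterior: Gamma(5.3+12, 15.2+74.20) = Gamma(17.3, 89.40).
Posterior mean of λ = α/β = 17.3/89.40 = 0.1935.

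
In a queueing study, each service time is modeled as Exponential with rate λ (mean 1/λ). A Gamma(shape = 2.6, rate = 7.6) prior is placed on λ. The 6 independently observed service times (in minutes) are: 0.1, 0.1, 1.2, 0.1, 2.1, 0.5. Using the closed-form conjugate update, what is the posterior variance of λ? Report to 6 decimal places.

With a Gamma(shape α, rate β) prior on the exponential rate λ, the posterior after n observations with total T = Σxᵢ is Gamma(α+n, β+T).
Sum of observations T = 4.1 minutes; n = 6.
Posterior: Gamma(2.6+6, 7.6+4.1) = Gamma(8.6, 11.7).
Var = α/β² = 0.062824.

0.062824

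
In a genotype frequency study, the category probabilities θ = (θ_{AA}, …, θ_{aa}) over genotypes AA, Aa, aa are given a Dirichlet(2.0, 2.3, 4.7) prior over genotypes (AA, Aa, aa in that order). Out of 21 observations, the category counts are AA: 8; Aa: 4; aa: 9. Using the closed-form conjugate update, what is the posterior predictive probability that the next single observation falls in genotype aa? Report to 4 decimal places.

The Dirichlet prior is conjugate to the Multinomial likelihood: each posterior αⱼ = prior αⱼ + observed count nⱼ.
Posterior concentration: (10.0, 6.3, 13.7), total = 30.0.
P(next = aa | data) = α_{aa}/Σα = 0.4567.

0.4567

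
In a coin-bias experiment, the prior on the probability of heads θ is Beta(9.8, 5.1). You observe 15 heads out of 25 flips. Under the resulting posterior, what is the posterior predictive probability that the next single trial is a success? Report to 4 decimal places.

The Beta prior is conjugate to a Binomial/Bernoulli likelihood; the update adds successes to α and failures to β.
Posterior: Beta(α+k, β+n−k) = Beta(9.8+15, 5.1+10) = Beta(24.8, 15.1).
For a single future Bernoulli trial, P(success | data) = α/(α+β) = 0.6216.

0.6216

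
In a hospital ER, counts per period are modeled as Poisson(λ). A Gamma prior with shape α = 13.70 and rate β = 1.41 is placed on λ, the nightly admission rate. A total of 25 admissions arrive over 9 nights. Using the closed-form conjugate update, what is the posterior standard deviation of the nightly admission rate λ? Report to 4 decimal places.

With a Gamma(shape α, rate β) prior, the Poisson likelihood is conjugate: the posterior is Gamma(α + ΣXᵢ, β + n).
Posterior: Gamma(α+S, β+n) = Gamma(13.70+25, 1.41+9) = Gamma(38.70, 10.41).
SD = √α/β = √38.70/10.41 = 0.5976.

0.5976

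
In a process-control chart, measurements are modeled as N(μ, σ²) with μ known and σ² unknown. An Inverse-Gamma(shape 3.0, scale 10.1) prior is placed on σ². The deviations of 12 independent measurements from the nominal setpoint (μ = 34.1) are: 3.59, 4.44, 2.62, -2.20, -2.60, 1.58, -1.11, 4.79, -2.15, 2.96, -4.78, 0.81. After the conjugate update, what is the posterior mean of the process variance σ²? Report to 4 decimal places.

With known mean μ and an Inverse-Gamma(α, β) prior on σ², the Normal likelihood is conjugate: posterior is Inv-Gamma(α + n/2, β + Σ(xᵢ−μ)²/2).
Σ(xᵢ−μ)² = (3.59)² + (4.44)² + (2.62)² + (-2.20)² + (-2.60)² + (1.58)² + (-1.11)² + (4.79)² + (-2.15)² + (2.96)² + (-4.78)² + (0.81)² = 114.6273.
Posterior: Inv-Gamma(3.0 + 12/2, 10.1 + 114.6273/2) = Inv-Gamma(9.00, 67.41365).
E[σ²|data] = β/(α−1) = 67.41365/8.00 = 8.4267.

8.4267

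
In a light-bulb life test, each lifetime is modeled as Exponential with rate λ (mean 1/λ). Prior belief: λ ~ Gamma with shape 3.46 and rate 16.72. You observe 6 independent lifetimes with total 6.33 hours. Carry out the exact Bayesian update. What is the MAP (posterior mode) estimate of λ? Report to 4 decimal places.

0.3670

With a Gamma(shape α, rate β) prior on the exponential rate λ, the posterior after n observations with total T = Σxᵢ is Gamma(α+n, β+T).
Posterior: Gamma(3.46+6, 16.72+6.33) = Gamma(9.46, 23.05).
Mode = (α−1)/β = 0.3670.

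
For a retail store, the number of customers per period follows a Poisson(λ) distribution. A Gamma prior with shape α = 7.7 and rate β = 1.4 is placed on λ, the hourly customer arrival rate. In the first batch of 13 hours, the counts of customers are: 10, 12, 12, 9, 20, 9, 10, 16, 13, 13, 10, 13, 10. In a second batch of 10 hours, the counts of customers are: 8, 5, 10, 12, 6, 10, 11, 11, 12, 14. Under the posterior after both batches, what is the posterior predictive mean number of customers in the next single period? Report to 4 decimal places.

10.8074

With a Gamma(shape α, rate β) prior, the Poisson likelihood is conjugate: the posterior is Gamma(α + ΣXᵢ, β + n).
Batch 1: sum of counts S = 157 over n = 13 hours.
After batch 1: Gamma(α+S, β+n) = Gamma(7.7+157, 1.4+13) = Gamma(164.7, 14.4).
Batch 2: sum of counts S = 99 over n = 10 hours.
After batch 2: Gamma(α+S, β+n) = Gamma(164.7+99, 14.4+10) = Gamma(263.7, 24.4).
The predictive distribution for one future period is NegBinom with mean α/β = 10.8074.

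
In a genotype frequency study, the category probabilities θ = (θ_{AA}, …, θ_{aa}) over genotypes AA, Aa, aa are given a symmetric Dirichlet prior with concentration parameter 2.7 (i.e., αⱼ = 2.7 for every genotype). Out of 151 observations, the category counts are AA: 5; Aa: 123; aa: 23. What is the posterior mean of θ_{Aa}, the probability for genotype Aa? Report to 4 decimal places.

The Dirichlet prior is conjugate to the Multinomial likelihood: each posterior αⱼ = prior αⱼ + observed count nⱼ.
Posterior concentration: (7.7, 125.7, 25.7), total = 159.1.
E[θ_{Aa}|data] = α_{Aa}/Σα = 125.7/159.1 = 0.7901.

0.7901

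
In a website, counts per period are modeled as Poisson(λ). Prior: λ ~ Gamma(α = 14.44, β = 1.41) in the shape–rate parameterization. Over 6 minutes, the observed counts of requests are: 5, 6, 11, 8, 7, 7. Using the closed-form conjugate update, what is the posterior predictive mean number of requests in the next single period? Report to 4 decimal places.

7.8866

With a Gamma(shape α, rate β) prior, the Poisson likelihood is conjugate: the posterior is Gamma(α + ΣXᵢ, β + n).
Sum of counts S = 44 over n = 6 minutes.
Posterior: Gamma(α+S, β+n) = Gamma(14.44+44, 1.41+6) = Gamma(58.44, 7.41).
The predictive distribution for one future period is NegBinom with mean α/β = 7.8866.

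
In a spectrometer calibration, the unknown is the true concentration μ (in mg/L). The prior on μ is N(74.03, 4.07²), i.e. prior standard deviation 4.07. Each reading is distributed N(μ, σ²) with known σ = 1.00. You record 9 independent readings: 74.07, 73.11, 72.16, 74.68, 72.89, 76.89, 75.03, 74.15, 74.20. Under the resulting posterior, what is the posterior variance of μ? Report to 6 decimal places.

0.110371

For Normal data with known variance σ², a Normal(μ₀, σ₀²) prior on μ is conjugate. Posterior precision = 1/σ₀² + n/σ²; posterior mean is the precision-weighted average of μ₀ and x̄.
σ₀² = 4.07² = 16.5649, σ² = 1.00² = 1; σ² + n·σ₀² = 1 + 9·16.5649 = 150.0841.
Posterior precision = 1/σ₀² + n/σ² = 1/16.5649 + 9/1 = (σ² + n·σ₀²)/(σ₀²σ²) = 150.0841/(16.5649·1); posterior variance σₙ² = σ₀²σ²/(σ² + n·σ₀²) = 16.5649·1/150.0841 = 0.110371.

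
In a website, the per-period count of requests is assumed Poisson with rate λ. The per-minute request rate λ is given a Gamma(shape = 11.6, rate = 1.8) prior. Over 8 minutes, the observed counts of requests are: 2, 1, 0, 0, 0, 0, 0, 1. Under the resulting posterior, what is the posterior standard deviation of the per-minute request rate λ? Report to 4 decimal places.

With a Gamma(shape α, rate β) prior, the Poisson likelihood is conjugate: the posterior is Gamma(α + ΣXᵢ, β + n).
Sum of counts S = 4 over n = 8 minutes.
Posterior: Gamma(α+S, β+n) = Gamma(11.6+4, 1.8+8) = Gamma(15.6, 9.8).
SD = √α/β = √15.6/9.8 = 0.4030.

0.4030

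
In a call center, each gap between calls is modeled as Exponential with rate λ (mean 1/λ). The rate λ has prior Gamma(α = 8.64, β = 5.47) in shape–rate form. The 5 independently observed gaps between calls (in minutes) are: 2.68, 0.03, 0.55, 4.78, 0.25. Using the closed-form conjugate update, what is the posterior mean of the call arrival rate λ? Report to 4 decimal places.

With a Gamma(shape α, rate β) prior on the exponential rate λ, the posterior after n observations with total T = Σxᵢ is Gamma(α+n, β+T).
Sum of observations T = 8.29 minutes; n = 5.
Posterior: Gamma(8.64+5, 5.47+8.29) = Gamma(13.64, 13.76).
Posterior mean of λ = α/β = 13.64/13.76 = 0.9913.

0.9913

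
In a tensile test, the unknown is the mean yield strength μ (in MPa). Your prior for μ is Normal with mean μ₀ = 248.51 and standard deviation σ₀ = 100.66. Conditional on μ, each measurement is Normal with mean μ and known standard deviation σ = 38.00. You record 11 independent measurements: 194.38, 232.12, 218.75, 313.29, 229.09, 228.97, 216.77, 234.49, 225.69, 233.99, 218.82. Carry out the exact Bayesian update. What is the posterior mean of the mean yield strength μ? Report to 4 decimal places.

231.7050

For Normal data with known variance σ², a Normal(μ₀, σ₀²) prior on μ is conjugate. Posterior precision = 1/σ₀² + n/σ²; posterior mean is the precision-weighted average of μ₀ and x̄.
Σxᵢ = 194.38 + 232.12 + 218.75 + 313.29 + 229.09 + 228.97 + 216.77 + 234.49 + 225.69 + 233.99 + 218.82 = 2546.36, so n·x̄ = 2546.36.
σ₀² = 100.66² = 10132.4356, σ² = 38.00² = 1444; σ² + n·σ₀² = 1444 + 11·10132.4356 = 112900.7916.
Posterior mean = (μ₀/σ₀² + n·x̄/σ²)/(1/σ₀² + n/σ²) = (σ²·μ₀ + σ₀²·n·x̄)/(σ² + n·σ₀²) = (1444·248.51 + 10132.4356·2546.36)/112900.7916 = 26159677.154416/112900.7916 = 231.7050.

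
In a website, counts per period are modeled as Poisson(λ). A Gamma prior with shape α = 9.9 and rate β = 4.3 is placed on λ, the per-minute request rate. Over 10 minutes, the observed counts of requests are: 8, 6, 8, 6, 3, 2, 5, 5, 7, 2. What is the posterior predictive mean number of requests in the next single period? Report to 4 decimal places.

With a Gamma(shape α, rate β) prior, the Poisson likelihood is conjugate: the posterior is Gamma(α + ΣXᵢ, β + n).
Sum of counts S = 52 over n = 10 minutes.
Posterior: Gamma(α+S, β+n) = Gamma(9.9+52, 4.3+10) = Gamma(61.9, 14.3).
The predictive distribution for one future period is NegBinom with mean α/β = 4.3287.

4.3287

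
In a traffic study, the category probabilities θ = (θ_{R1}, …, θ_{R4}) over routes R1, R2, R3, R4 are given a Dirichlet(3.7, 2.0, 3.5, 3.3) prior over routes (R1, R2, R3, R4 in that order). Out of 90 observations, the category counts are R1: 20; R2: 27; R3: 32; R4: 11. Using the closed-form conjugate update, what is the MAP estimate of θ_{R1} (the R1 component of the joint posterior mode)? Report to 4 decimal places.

The Dirichlet prior is conjugate to the Multinomial likelihood: each posterior αⱼ = prior αⱼ + observed count nⱼ.
Posterior concentration: (23.7, 29.0, 35.5, 14.3), total = 102.5.
Joint mode component: (α_{R1}−1)/(Σα−K) = 22.7/98.5 = 0.2305.

0.2305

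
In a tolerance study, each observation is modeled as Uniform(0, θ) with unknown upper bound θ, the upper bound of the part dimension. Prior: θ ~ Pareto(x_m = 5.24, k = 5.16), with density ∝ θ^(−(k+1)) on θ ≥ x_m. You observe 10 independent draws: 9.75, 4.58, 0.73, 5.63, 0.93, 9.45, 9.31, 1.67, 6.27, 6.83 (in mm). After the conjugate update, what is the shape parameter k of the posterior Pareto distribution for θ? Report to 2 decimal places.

15.16

A Pareto(scale x_m, shape k) prior on the upper bound θ of Uniform(0, θ) is conjugate: posterior is Pareto(max(x_m, max xᵢ), k + n).
Sample maximum = 9.75; prior scale x_m = 5.24 → posterior scale = max = 9.75.
Posterior shape = 5.16 + 10 = 15.16.
Posterior shape k = 15.16.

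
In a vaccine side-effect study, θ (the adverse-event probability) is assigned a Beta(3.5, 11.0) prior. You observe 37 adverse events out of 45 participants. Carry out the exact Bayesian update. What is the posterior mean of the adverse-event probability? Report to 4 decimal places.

0.6807

The Beta prior is conjugate to a Binomial/Bernoulli likelihood; the update adds successes to α and failures to β.
Posterior: Beta(α+k, β+n−k) = Beta(3.5+37, 11.0+8) = Beta(40.5, 19.0).
Posterior mean = α/(α+β) = 40.5/59.5 = 0.6807.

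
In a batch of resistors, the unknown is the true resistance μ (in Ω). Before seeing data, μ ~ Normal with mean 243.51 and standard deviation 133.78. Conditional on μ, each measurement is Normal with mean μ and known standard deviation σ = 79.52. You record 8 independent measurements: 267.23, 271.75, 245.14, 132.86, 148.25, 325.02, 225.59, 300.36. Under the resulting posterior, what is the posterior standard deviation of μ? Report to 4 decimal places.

27.5136

For Normal data with known variance σ², a Normal(μ₀, σ₀²) prior on μ is conjugate. Posterior precision = 1/σ₀² + n/σ²; posterior mean is the precision-weighted average of μ₀ and x̄.
σ₀² = 133.78² = 17897.0884, σ² = 79.52² = 6323.4304; σ² + n·σ₀² = 6323.4304 + 8·17897.0884 = 149500.1376.
Posterior precision = 1/σ₀² + n/σ² = 1/17897.0884 + 8/6323.4304 = (σ² + n·σ₀²)/(σ₀²σ²) = 149500.1376/(17897.0884·6323.4304); posterior variance σₙ² = σ₀²σ²/(σ² + n·σ₀²) = 17897.0884·6323.4304/149500.1376 = 756.995911.
Posterior SD = √σₙ² = √(17897.0884·6323.4304/149500.1376) = 27.5136.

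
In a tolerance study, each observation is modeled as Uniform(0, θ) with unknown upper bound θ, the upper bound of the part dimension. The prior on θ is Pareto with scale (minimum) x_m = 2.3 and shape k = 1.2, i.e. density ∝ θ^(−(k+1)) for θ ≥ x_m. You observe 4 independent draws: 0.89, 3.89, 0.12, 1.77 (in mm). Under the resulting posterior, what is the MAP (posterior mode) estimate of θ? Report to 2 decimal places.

3.89

A Pareto(scale x_m, shape k) prior on the upper bound θ of Uniform(0, θ) is conjugate: posterior is Pareto(max(x_m, max xᵢ), k + n).
Sample maximum = 3.89; prior scale x_m = 2.3 → posterior scale = max = 3.89.
Posterior shape = 1.2 + 4 = 5.2.
The Pareto density is decreasing on [x_m, ∞), so the mode is x_m = 3.89.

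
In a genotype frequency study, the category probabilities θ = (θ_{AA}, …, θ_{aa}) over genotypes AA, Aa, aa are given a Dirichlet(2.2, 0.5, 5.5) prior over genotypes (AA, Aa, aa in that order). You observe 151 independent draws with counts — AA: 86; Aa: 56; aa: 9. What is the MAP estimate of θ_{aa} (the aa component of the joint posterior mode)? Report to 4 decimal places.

The Dirichlet prior is conjugate to the Multinomial likelihood: each posterior αⱼ = prior αⱼ + observed count nⱼ.
Posterior concentration: (88.2, 56.5, 14.5), total = 159.2.
Joint mode component: (α_{aa}−1)/(Σα−K) = 13.5/156.2 = 0.0864.

0.0864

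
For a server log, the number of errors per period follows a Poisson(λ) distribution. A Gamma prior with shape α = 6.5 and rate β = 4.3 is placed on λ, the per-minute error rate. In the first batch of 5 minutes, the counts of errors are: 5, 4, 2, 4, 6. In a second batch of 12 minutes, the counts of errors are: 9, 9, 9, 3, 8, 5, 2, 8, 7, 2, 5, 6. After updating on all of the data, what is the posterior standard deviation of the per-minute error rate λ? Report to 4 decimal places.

0.4707

With a Gamma(shape α, rate β) prior, the Poisson likelihood is conjugate: the posterior is Gamma(α + ΣXᵢ, β + n).
Batch 1: sum of counts S = 21 over n = 5 minutes.
After batch 1: Gamma(α+S, β+n) = Gamma(6.5+21, 4.3+5) = Gamma(27.5, 9.3).
Batch 2: sum of counts S = 73 over n = 12 minutes.
After batch 2: Gamma(α+S, β+n) = Gamma(27.5+73, 9.3+12) = Gamma(100.5, 21.3).
SD = √α/β = √100.5/21.3 = 0.4707.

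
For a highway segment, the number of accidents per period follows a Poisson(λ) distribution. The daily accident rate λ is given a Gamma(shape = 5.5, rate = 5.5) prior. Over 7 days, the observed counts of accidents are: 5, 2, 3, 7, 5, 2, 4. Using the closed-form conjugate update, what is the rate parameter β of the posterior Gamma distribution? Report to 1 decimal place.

12.5

With a Gamma(shape α, rate β) prior, the Poisson likelihood is conjugate: the posterior is Gamma(α + ΣXᵢ, β + n).
Sum of counts S = 28 over n = 7 days.
Posterior: Gamma(α+S, β+n) = Gamma(5.5+28, 5.5+7) = Gamma(33.5, 12.5).
Posterior β = 12.5.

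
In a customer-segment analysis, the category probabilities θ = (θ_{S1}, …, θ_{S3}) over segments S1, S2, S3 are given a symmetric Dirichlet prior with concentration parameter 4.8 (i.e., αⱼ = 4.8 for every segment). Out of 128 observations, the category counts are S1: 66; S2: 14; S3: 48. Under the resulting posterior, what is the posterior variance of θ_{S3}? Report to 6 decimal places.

0.001627

The Dirichlet prior is conjugate to the Multinomial likelihood: each posterior αⱼ = prior αⱼ + observed count nⱼ.
Posterior concentration: (70.8, 18.8, 52.8), total = 142.4.
Var[θ_j] = α_j(Σα−α_j)/((Σα)²(Σα+1)) = 52.8·89.6/(142.4²·143.4) = 0.001627.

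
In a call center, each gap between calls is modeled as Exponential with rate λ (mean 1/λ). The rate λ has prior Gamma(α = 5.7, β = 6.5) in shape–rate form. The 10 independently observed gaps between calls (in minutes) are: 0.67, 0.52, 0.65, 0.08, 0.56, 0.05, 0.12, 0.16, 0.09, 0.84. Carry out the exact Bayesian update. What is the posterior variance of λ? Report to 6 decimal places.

0.149727

With a Gamma(shape α, rate β) prior on the exponential rate λ, the posterior after n observations with total T = Σxᵢ is Gamma(α+n, β+T).
Sum of observations T = 3.74 minutes; n = 10.
Posterior: Gamma(5.7+10, 6.5+3.74) = Gamma(15.7, 10.24).
Var = α/β² = 0.149727.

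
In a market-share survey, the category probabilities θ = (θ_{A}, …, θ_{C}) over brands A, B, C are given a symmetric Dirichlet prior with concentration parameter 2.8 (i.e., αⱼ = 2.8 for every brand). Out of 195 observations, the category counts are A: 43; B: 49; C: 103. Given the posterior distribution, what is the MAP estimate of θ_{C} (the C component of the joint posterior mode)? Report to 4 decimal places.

The Dirichlet prior is conjugate to the Multinomial likelihood: each posterior αⱼ = prior αⱼ + observed count nⱼ.
Posterior concentration: (45.8, 51.8, 105.8), total = 203.4.
Joint mode component: (α_{C}−1)/(Σα−K) = 104.8/200.4 = 0.5230.

0.5230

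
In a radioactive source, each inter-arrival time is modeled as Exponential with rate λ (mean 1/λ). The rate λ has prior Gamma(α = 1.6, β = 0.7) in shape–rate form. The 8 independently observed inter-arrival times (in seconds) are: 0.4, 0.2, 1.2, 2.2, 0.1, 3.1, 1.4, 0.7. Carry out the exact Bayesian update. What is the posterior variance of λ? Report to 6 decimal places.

0.096000

With a Gamma(shape α, rate β) prior on the exponential rate λ, the posterior after n observations with total T = Σxᵢ is Gamma(α+n, β+T).
Sum of observations T = 9.3 seconds; n = 8.
Posterior: Gamma(1.6+8, 0.7+9.3) = Gamma(9.6, 10.0).
Var = α/β² = 0.096000.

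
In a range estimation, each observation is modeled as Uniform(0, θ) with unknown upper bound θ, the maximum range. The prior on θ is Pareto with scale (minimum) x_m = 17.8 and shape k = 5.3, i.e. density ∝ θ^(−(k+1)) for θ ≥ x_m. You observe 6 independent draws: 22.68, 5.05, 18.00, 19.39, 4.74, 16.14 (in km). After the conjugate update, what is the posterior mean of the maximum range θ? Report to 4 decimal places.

24.8819

A Pareto(scale x_m, shape k) prior on the upper bound θ of Uniform(0, θ) is conjugate: posterior is Pareto(max(x_m, max xᵢ), k + n).
Sample maximum = 22.68; prior scale x_m = 17.8 → posterior scale = max = 22.68.
Posterior shape = 5.3 + 6 = 11.3.
E[θ|data] = k·x_m/(k−1) = 11.3·22.68/10.3 = 24.8819.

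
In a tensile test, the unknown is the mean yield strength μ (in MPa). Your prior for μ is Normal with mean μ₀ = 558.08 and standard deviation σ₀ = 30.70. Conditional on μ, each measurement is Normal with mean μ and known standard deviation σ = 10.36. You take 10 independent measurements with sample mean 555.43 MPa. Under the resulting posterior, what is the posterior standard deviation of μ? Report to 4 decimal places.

For Normal data with known variance σ², a Normal(μ₀, σ₀²) prior on μ is conjugate. Posterior precision = 1/σ₀² + n/σ²; posterior mean is the precision-weighted average of μ₀ and x̄.
σ₀² = 30.70² = 942.49, σ² = 10.36² = 107.3296; σ² + n·σ₀² = 107.3296 + 10·942.49 = 9532.2296.
Posterior precision = 1/σ₀² + n/σ² = 1/942.49 + 10/107.3296 = (σ² + n·σ₀²)/(σ₀²σ²) = 9532.2296/(942.49·107.3296); posterior variance σₙ² = σ₀²σ²/(σ² + n·σ₀²) = 942.49·107.3296/9532.2296 = 10.612111.
Posterior SD = √σₙ² = √(942.49·107.3296/9532.2296) = 3.2576.

3.2576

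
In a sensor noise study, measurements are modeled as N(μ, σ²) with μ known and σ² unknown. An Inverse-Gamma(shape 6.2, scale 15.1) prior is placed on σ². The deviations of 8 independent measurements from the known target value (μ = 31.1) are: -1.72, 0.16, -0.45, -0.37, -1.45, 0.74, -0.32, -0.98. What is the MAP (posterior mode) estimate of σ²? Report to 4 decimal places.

With known mean μ and an Inverse-Gamma(α, β) prior on σ², the Normal likelihood is conjugate: posterior is Inv-Gamma(α + n/2, β + Σ(xᵢ−μ)²/2).
Σ(xᵢ−μ)² = (-1.72)² + (0.16)² + (-0.45)² + (-0.37)² + (-1.45)² + (0.74)² + (-0.32)² + (-0.98)² = 7.0363.
Posterior: Inv-Gamma(6.2 + 8/2, 15.1 + 7.0363/2) = Inv-Gamma(10.20, 18.61815).
Mode = β/(α+1) = 18.61815/11.20 = 1.6623.

1.6623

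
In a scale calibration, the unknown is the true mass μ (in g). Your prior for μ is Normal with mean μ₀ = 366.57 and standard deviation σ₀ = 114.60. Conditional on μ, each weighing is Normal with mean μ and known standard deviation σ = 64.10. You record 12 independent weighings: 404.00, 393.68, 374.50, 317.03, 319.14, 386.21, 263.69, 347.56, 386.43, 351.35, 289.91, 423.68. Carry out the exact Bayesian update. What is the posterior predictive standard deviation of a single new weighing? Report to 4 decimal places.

66.6522

For Normal data with known variance σ², a Normal(μ₀, σ₀²) prior on μ is conjugate. Posterior precision = 1/σ₀² + n/σ²; posterior mean is the precision-weighted average of μ₀ and x̄.
σ₀² = 114.60² = 13133.16, σ² = 64.10² = 4108.81; σ² + n·σ₀² = 4108.81 + 12·13133.16 = 161706.73.
Posterior precision = 1/σ₀² + n/σ² = 1/13133.16 + 12/4108.81 = (σ² + n·σ₀²)/(σ₀²σ²) = 161706.73/(13133.16·4108.81); posterior variance σₙ² = σ₀²σ²/(σ² + n·σ₀²) = 13133.16·4108.81/161706.73 = 333.700763.
Predictive variance for one new observation = σₙ² + σ² = 13133.16·4108.81/161706.73 + 4108.81 = σ²·(σ₀² + 161706.73)/161706.73 = 4108.81·174839.89/161706.73 = 4442.510763; SD = √(4108.81·174839.89/161706.73) = 66.6522.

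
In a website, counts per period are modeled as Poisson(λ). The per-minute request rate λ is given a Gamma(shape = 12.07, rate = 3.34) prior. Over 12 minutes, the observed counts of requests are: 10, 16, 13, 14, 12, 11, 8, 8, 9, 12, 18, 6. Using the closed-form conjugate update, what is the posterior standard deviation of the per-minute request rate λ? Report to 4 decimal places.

0.7959

With a Gamma(shape α, rate β) prior, the Poisson likelihood is conjugate: the posterior is Gamma(α + ΣXᵢ, β + n).
Sum of counts S = 137 over n = 12 minutes.
Posterior: Gamma(α+S, β+n) = Gamma(12.07+137, 3.34+12) = Gamma(149.07, 15.34).
SD = √α/β = √149.07/15.34 = 0.7959.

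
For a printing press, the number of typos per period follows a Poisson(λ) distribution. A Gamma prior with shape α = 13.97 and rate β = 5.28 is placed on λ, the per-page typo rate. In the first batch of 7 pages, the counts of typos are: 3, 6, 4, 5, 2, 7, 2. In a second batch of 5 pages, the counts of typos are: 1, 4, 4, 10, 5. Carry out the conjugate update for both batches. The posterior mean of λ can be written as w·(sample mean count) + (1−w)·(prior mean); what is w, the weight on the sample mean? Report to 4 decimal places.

0.6944

With a Gamma(shape α, rate β) prior, the Poisson likelihood is conjugate: the posterior is Gamma(α + ΣXᵢ, β + n).
Total number of pages: n = 7 + 5 = 12.
Posterior mean = (α₀+S)/(β₀+n) = [n/(β₀+n)]·(S/n) + [β₀/(β₀+n)]·(α₀/β₀), so only n and β₀ enter the weight.
Weight on data w = n/(β₀+n) = 12/(5.28+12) = 12/17.28 = 0.6944.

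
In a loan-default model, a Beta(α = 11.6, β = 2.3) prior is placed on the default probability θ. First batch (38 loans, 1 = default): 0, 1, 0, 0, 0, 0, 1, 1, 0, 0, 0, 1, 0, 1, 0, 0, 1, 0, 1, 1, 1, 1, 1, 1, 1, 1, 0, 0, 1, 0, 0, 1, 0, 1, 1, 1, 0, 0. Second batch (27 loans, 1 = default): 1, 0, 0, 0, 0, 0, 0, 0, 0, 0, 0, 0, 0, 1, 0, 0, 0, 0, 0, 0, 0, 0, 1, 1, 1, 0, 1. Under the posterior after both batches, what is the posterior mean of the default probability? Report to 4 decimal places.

The Beta prior is conjugate to a Binomial/Bernoulli likelihood; the update adds successes to α and failures to β.
After batch 1: Beta(11.6+19, 2.3+19) = Beta(30.6, 21.3).
After batch 2: Beta(30.6+6, 21.3+21) = Beta(36.6, 42.3).
Posterior mean = α/(α+β) = 36.6/78.9 = 0.4639.

0.4639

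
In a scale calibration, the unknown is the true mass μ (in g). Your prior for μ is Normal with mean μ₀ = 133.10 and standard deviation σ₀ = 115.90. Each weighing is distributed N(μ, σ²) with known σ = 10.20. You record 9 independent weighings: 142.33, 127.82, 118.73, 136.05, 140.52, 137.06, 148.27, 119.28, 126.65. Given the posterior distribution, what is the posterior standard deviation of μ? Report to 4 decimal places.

3.3985

For Normal data with known variance σ², a Normal(μ₀, σ₀²) prior on μ is conjugate. Posterior precision = 1/σ₀² + n/σ²; posterior mean is the precision-weighted average of μ₀ and x̄.
σ₀² = 115.90² = 13432.81, σ² = 10.20² = 104.04; σ² + n·σ₀² = 104.04 + 9·13432.81 = 120999.33.
Posterior precision = 1/σ₀² + n/σ² = 1/13432.81 + 9/104.04 = (σ² + n·σ₀²)/(σ₀²σ²) = 120999.33/(13432.81·104.04); posterior variance σₙ² = σ₀²σ²/(σ² + n·σ₀²) = 13432.81·104.04/120999.33 = 11.550060.
Posterior SD = √σₙ² = √(13432.81·104.04/120999.33) = 3.3985.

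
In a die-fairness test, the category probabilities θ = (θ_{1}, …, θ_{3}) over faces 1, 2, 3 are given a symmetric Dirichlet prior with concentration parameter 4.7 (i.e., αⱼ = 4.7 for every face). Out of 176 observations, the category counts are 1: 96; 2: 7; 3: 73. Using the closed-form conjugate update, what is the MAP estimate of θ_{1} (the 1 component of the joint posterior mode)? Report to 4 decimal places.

0.5329

The Dirichlet prior is conjugate to the Multinomial likelihood: each posterior αⱼ = prior αⱼ + observed count nⱼ.
Posterior concentration: (100.7, 11.7, 77.7), total = 190.1.
Joint mode component: (α_{1}−1)/(Σα−K) = 99.7/187.1 = 0.5329.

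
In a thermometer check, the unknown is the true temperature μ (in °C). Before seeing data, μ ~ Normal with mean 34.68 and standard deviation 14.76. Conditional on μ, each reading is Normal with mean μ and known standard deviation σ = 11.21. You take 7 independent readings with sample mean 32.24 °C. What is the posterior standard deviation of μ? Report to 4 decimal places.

For Normal data with known variance σ², a Normal(μ₀, σ₀²) prior on μ is conjugate. Posterior precision = 1/σ₀² + n/σ²; posterior mean is the precision-weighted average of μ₀ and x̄.
σ₀² = 14.76² = 217.8576, σ² = 11.21² = 125.6641; σ² + n·σ₀² = 125.6641 + 7·217.8576 = 1650.6673.
Posterior precision = 1/σ₀² + n/σ² = 1/217.8576 + 7/125.6641 = (σ² + n·σ₀²)/(σ₀²σ²) = 1650.6673/(217.8576·125.6641); posterior variance σₙ² = σ₀²σ²/(σ² + n·σ₀²) = 217.8576·125.6641/1650.6673 = 16.585341.
Posterior SD = √σₙ² = √(217.8576·125.6641/1650.6673) = 4.0725.

4.0725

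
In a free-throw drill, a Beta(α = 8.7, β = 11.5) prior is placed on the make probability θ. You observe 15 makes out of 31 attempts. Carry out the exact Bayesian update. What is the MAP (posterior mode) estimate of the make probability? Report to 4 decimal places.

0.4614

The Beta prior is conjugate to a Binomial/Bernoulli likelihood; the update adds successes to α and failures to β.
Posterior: Beta(α+k, β+n−k) = Beta(8.7+15, 11.5+16) = Beta(23.7, 27.5).
Mode of Beta(a,b) for a,b>1 is (a−1)/(a+b−2) = 22.7/49.2 = 0.4614.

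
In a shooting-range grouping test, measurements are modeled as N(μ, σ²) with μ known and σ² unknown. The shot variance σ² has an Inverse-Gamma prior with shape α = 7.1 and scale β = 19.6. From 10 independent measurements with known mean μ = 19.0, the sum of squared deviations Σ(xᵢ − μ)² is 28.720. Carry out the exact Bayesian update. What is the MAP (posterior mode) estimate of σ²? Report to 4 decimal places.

2.5924

With known mean μ and an Inverse-Gamma(α, β) prior on σ², the Normal likelihood is conjugate: posterior is Inv-Gamma(α + n/2, β + Σ(xᵢ−μ)²/2).
Posterior: Inv-Gamma(7.1 + 10/2, 19.6 + 28.720/2) = Inv-Gamma(12.10, 33.9600).
Mode = β/(α+1) = 33.9600/13.10 = 2.5924.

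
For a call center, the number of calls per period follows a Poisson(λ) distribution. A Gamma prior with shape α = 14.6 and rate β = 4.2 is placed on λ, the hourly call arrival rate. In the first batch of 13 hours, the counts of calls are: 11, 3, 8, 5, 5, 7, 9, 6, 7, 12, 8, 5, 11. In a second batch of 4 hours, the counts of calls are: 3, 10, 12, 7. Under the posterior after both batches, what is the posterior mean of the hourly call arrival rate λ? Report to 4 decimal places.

6.7736

With a Gamma(shape α, rate β) prior, the Poisson likelihood is conjugate: the posterior is Gamma(α + ΣXᵢ, β + n).
Batch 1: sum of counts S = 97 over n = 13 hours.
After batch 1: Gamma(α+S, β+n) = Gamma(14.6+97, 4.2+13) = Gamma(111.6, 17.2).
Batch 2: sum of counts S = 32 over n = 4 hours.
After batch 2: Gamma(α+S, β+n) = Gamma(111.6+32, 17.2+4) = Gamma(143.6, 21.2).
Posterior mean = α/β = 143.6/21.2 = 6.7736.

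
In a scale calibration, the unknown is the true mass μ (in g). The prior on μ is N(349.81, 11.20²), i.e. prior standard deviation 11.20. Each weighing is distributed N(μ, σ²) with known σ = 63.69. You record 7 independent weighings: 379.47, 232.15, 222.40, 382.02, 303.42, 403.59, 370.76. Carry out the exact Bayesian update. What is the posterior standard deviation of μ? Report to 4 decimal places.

For Normal data with known variance σ², a Normal(μ₀, σ₀²) prior on μ is conjugate. Posterior precision = 1/σ₀² + n/σ²; posterior mean is the precision-weighted average of μ₀ and x̄.
σ₀² = 11.20² = 125.44, σ² = 63.69² = 4056.4161; σ² + n·σ₀² = 4056.4161 + 7·125.44 = 4934.4961.
Posterior precision = 1/σ₀² + n/σ² = 1/125.44 + 7/4056.4161 = (σ² + n·σ₀²)/(σ₀²σ²) = 4934.4961/(125.44·4056.4161); posterior variance σₙ² = σ₀²σ²/(σ² + n·σ₀²) = 125.44·4056.4161/4934.4961 = 103.118297.
Posterior SD = √σₙ² = √(125.44·4056.4161/4934.4961) = 10.1547.

10.1547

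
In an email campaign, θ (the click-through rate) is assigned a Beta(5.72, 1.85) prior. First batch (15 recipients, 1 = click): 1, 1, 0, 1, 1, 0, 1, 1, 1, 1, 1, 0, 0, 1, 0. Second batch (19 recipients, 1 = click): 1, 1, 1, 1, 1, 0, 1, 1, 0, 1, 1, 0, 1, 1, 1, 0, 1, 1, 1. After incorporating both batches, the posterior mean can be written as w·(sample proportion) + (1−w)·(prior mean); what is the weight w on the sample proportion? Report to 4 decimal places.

The Beta prior is conjugate to a Binomial/Bernoulli likelihood; the update adds successes to α and failures to β.
Total number of recipients: n = 15 + 19 = 34.
Posterior mean = (α₀+k)/(α₀+β₀+n) = [n/(α₀+β₀+n)]·(k/n) + [(α₀+β₀)/(α₀+β₀+n)]·α₀/(α₀+β₀), so only n and the prior enter the weight.
The weight on the data is w = n/(α₀+β₀+n) = 34/(5.72+1.85+34) = 34/41.57 = 0.8179.

0.8179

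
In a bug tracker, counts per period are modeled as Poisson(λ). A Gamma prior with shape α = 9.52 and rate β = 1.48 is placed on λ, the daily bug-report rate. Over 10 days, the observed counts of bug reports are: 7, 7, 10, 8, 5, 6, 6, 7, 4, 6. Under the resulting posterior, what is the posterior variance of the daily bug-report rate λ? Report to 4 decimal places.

0.5730

With a Gamma(shape α, rate β) prior, the Poisson likelihood is conjugate: the posterior is Gamma(α + ΣXᵢ, β + n).
Sum of counts S = 66 over n = 10 days.
Posterior: Gamma(α+S, β+n) = Gamma(9.52+66, 1.48+10) = Gamma(75.52, 11.48).
Var = α/β² = 75.52/11.48² = 0.5730.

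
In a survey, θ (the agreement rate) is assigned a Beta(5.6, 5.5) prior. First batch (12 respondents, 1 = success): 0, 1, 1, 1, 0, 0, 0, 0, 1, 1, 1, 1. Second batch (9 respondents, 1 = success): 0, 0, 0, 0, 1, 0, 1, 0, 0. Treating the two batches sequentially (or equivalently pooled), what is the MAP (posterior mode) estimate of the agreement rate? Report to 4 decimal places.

0.4518

The Beta prior is conjugate to a Binomial/Bernoulli likelihood; the update adds successes to α and failures to β.
After batch 1: Beta(5.6+7, 5.5+5) = Beta(12.6, 10.5).
After batch 2: Beta(12.6+2, 10.5+7) = Beta(14.6, 17.5).
Mode of Beta(a,b) for a,b>1 is (a−1)/(a+b−2) = 13.6/30.1 = 0.4518.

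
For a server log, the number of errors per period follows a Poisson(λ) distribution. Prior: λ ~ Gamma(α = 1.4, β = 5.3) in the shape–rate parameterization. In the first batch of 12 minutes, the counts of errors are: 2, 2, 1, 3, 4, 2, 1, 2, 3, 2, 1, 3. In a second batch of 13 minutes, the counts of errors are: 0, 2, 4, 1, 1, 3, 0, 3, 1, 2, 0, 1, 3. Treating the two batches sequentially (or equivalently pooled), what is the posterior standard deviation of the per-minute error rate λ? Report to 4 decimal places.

0.2296

With a Gamma(shape α, rate β) prior, the Poisson likelihood is conjugate: the posterior is Gamma(α + ΣXᵢ, β + n).
Batch 1: sum of counts S = 26 over n = 12 minutes.
After batch 1: Gamma(α+S, β+n) = Gamma(1.4+26, 5.3+12) = Gamma(27.4, 17.3).
Batch 2: sum of counts S = 21 over n = 13 minutes.
After batch 2: Gamma(α+S, β+n) = Gamma(27.4+21, 17.3+13) = Gamma(48.4, 30.3).
SD = √α/β = √48.4/30.3 = 0.2296.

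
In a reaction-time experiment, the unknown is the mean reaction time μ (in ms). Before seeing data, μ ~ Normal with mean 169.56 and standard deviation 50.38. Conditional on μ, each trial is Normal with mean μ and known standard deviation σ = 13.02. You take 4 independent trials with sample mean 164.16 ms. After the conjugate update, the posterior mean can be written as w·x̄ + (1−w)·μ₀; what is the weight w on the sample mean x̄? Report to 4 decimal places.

For Normal data with known variance σ², a Normal(μ₀, σ₀²) prior on μ is conjugate. Posterior precision = 1/σ₀² + n/σ²; posterior mean is the precision-weighted average of μ₀ and x̄.
σ₀² = 50.38² = 2538.1444, σ² = 13.02² = 169.5204. Prior precision 1/σ₀² = 1/2538.1444; data precision n/σ² = 4/169.5204.
w = (n/σ²)/(1/σ₀² + n/σ²) = n·σ₀²/(σ² + n·σ₀²) = 4·2538.1444/(169.5204 + 4·2538.1444) = 10152.5776/10322.098 = 0.9836.

0.9836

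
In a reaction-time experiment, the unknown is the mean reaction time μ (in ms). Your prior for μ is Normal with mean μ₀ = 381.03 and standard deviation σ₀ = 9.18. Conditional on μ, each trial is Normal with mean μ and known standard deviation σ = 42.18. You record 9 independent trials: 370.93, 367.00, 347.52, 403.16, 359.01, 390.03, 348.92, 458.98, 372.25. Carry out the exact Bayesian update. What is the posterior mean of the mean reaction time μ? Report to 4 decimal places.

380.6491

For Normal data with known variance σ², a Normal(μ₀, σ₀²) prior on μ is conjugate. Posterior precision = 1/σ₀² + n/σ²; posterior mean is the precision-weighted average of μ₀ and x̄.
Σxᵢ = 370.93 + 367.00 + 347.52 + 403.16 + 359.01 + 390.03 + 348.92 + 458.98 + 372.25 = 3417.8, so n·x̄ = 3417.8.
σ₀² = 9.18² = 84.2724, σ² = 42.18² = 1779.1524; σ² + n·σ₀² = 1779.1524 + 9·84.2724 = 2537.604.
Posterior mean = (μ₀/σ₀² + n·x̄/σ²)/(1/σ₀² + n/σ²) = (σ²·μ₀ + σ₀²·n·x̄)/(σ² + n·σ₀²) = (1779.1524·381.03 + 84.2724·3417.8)/2537.604 = 965936.647692/2537.604 = 380.6491.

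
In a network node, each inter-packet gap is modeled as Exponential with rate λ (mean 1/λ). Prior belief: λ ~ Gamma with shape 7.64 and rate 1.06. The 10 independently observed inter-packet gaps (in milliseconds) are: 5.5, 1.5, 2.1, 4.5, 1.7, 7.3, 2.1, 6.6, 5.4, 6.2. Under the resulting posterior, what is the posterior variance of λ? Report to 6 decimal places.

0.009128

With a Gamma(shape α, rate β) prior on the exponential rate λ, the posterior after n observations with total T = Σxᵢ is Gamma(α+n, β+T).
Sum of observations T = 42.9 milliseconds; n = 10.
Posterior: Gamma(7.64+10, 1.06+42.9) = Gamma(17.64, 43.96).
Var = α/β² = 0.009128.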